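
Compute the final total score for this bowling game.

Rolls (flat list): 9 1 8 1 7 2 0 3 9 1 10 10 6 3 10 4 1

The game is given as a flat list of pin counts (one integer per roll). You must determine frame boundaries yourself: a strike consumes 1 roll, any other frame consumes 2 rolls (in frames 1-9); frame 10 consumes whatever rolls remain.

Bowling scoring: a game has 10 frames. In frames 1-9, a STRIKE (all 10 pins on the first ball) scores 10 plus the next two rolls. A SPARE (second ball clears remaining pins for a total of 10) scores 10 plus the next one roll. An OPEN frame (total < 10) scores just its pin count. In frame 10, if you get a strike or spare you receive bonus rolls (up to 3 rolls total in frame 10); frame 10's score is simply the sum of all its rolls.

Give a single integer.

Answer: 133

Derivation:
Frame 1: SPARE (9+1=10). 10 + next roll (8) = 18. Cumulative: 18
Frame 2: OPEN (8+1=9). Cumulative: 27
Frame 3: OPEN (7+2=9). Cumulative: 36
Frame 4: OPEN (0+3=3). Cumulative: 39
Frame 5: SPARE (9+1=10). 10 + next roll (10) = 20. Cumulative: 59
Frame 6: STRIKE. 10 + next two rolls (10+6) = 26. Cumulative: 85
Frame 7: STRIKE. 10 + next two rolls (6+3) = 19. Cumulative: 104
Frame 8: OPEN (6+3=9). Cumulative: 113
Frame 9: STRIKE. 10 + next two rolls (4+1) = 15. Cumulative: 128
Frame 10: OPEN. Sum of all frame-10 rolls (4+1) = 5. Cumulative: 133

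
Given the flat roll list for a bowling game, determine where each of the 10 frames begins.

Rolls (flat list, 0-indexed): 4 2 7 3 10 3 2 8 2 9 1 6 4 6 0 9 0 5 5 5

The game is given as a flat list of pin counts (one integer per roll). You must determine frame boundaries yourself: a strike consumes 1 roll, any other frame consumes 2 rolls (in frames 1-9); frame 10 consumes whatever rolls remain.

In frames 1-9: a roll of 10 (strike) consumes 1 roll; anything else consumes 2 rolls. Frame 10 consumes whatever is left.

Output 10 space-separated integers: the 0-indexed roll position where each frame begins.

Frame 1 starts at roll index 0: rolls=4,2 (sum=6), consumes 2 rolls
Frame 2 starts at roll index 2: rolls=7,3 (sum=10), consumes 2 rolls
Frame 3 starts at roll index 4: roll=10 (strike), consumes 1 roll
Frame 4 starts at roll index 5: rolls=3,2 (sum=5), consumes 2 rolls
Frame 5 starts at roll index 7: rolls=8,2 (sum=10), consumes 2 rolls
Frame 6 starts at roll index 9: rolls=9,1 (sum=10), consumes 2 rolls
Frame 7 starts at roll index 11: rolls=6,4 (sum=10), consumes 2 rolls
Frame 8 starts at roll index 13: rolls=6,0 (sum=6), consumes 2 rolls
Frame 9 starts at roll index 15: rolls=9,0 (sum=9), consumes 2 rolls
Frame 10 starts at roll index 17: 3 remaining rolls

Answer: 0 2 4 5 7 9 11 13 15 17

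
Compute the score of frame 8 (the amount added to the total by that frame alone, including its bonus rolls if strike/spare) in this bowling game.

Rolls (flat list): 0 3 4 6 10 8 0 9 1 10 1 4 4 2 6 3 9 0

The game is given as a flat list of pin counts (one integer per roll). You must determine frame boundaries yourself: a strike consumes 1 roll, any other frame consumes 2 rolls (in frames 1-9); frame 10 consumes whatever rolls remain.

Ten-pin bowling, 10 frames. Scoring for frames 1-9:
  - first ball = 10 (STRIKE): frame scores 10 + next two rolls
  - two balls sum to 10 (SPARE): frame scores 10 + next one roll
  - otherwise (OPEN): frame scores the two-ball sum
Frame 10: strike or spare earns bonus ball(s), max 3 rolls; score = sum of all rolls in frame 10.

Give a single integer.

Frame 1: OPEN (0+3=3). Cumulative: 3
Frame 2: SPARE (4+6=10). 10 + next roll (10) = 20. Cumulative: 23
Frame 3: STRIKE. 10 + next two rolls (8+0) = 18. Cumulative: 41
Frame 4: OPEN (8+0=8). Cumulative: 49
Frame 5: SPARE (9+1=10). 10 + next roll (10) = 20. Cumulative: 69
Frame 6: STRIKE. 10 + next two rolls (1+4) = 15. Cumulative: 84
Frame 7: OPEN (1+4=5). Cumulative: 89
Frame 8: OPEN (4+2=6). Cumulative: 95
Frame 9: OPEN (6+3=9). Cumulative: 104
Frame 10: OPEN. Sum of all frame-10 rolls (9+0) = 9. Cumulative: 113

Answer: 6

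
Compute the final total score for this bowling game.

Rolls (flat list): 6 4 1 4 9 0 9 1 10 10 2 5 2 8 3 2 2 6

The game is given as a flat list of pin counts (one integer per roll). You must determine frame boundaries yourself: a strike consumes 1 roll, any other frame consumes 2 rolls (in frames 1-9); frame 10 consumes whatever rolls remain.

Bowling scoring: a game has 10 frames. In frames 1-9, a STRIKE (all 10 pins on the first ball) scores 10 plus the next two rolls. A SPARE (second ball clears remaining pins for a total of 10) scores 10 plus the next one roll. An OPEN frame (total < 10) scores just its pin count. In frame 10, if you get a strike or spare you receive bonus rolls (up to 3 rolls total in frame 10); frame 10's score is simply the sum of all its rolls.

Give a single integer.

Answer: 117

Derivation:
Frame 1: SPARE (6+4=10). 10 + next roll (1) = 11. Cumulative: 11
Frame 2: OPEN (1+4=5). Cumulative: 16
Frame 3: OPEN (9+0=9). Cumulative: 25
Frame 4: SPARE (9+1=10). 10 + next roll (10) = 20. Cumulative: 45
Frame 5: STRIKE. 10 + next two rolls (10+2) = 22. Cumulative: 67
Frame 6: STRIKE. 10 + next two rolls (2+5) = 17. Cumulative: 84
Frame 7: OPEN (2+5=7). Cumulative: 91
Frame 8: SPARE (2+8=10). 10 + next roll (3) = 13. Cumulative: 104
Frame 9: OPEN (3+2=5). Cumulative: 109
Frame 10: OPEN. Sum of all frame-10 rolls (2+6) = 8. Cumulative: 117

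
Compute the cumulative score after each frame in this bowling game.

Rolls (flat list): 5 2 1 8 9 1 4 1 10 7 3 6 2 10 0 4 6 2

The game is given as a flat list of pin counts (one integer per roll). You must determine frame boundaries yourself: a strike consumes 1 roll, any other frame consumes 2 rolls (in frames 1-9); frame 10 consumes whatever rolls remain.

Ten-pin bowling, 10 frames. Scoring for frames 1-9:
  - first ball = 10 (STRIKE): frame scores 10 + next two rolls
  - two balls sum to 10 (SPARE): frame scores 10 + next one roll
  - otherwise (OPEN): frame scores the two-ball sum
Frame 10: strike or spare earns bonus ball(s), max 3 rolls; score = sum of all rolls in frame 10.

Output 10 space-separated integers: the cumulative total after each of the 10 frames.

Answer: 7 16 30 35 55 71 79 93 97 105

Derivation:
Frame 1: OPEN (5+2=7). Cumulative: 7
Frame 2: OPEN (1+8=9). Cumulative: 16
Frame 3: SPARE (9+1=10). 10 + next roll (4) = 14. Cumulative: 30
Frame 4: OPEN (4+1=5). Cumulative: 35
Frame 5: STRIKE. 10 + next two rolls (7+3) = 20. Cumulative: 55
Frame 6: SPARE (7+3=10). 10 + next roll (6) = 16. Cumulative: 71
Frame 7: OPEN (6+2=8). Cumulative: 79
Frame 8: STRIKE. 10 + next two rolls (0+4) = 14. Cumulative: 93
Frame 9: OPEN (0+4=4). Cumulative: 97
Frame 10: OPEN. Sum of all frame-10 rolls (6+2) = 8. Cumulative: 105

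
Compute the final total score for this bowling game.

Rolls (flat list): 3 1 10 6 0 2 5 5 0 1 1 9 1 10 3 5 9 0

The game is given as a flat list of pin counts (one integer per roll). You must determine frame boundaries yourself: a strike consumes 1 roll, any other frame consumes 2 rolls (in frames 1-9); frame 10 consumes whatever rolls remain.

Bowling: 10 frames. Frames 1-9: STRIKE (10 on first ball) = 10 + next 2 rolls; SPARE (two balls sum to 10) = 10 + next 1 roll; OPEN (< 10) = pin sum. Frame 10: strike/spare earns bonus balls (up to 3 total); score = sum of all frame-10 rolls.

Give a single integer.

Frame 1: OPEN (3+1=4). Cumulative: 4
Frame 2: STRIKE. 10 + next two rolls (6+0) = 16. Cumulative: 20
Frame 3: OPEN (6+0=6). Cumulative: 26
Frame 4: OPEN (2+5=7). Cumulative: 33
Frame 5: OPEN (5+0=5). Cumulative: 38
Frame 6: OPEN (1+1=2). Cumulative: 40
Frame 7: SPARE (9+1=10). 10 + next roll (10) = 20. Cumulative: 60
Frame 8: STRIKE. 10 + next two rolls (3+5) = 18. Cumulative: 78
Frame 9: OPEN (3+5=8). Cumulative: 86
Frame 10: OPEN. Sum of all frame-10 rolls (9+0) = 9. Cumulative: 95

Answer: 95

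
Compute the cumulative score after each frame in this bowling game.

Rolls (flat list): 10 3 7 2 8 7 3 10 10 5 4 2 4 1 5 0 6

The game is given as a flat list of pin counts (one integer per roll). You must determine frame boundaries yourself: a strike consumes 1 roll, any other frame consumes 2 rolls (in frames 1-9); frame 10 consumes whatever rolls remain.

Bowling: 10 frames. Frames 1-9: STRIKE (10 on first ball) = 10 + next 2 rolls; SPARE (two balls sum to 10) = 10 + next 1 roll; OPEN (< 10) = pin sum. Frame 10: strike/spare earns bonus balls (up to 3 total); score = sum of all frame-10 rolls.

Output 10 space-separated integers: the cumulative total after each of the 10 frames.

Answer: 20 32 49 69 94 113 122 128 134 140

Derivation:
Frame 1: STRIKE. 10 + next two rolls (3+7) = 20. Cumulative: 20
Frame 2: SPARE (3+7=10). 10 + next roll (2) = 12. Cumulative: 32
Frame 3: SPARE (2+8=10). 10 + next roll (7) = 17. Cumulative: 49
Frame 4: SPARE (7+3=10). 10 + next roll (10) = 20. Cumulative: 69
Frame 5: STRIKE. 10 + next two rolls (10+5) = 25. Cumulative: 94
Frame 6: STRIKE. 10 + next two rolls (5+4) = 19. Cumulative: 113
Frame 7: OPEN (5+4=9). Cumulative: 122
Frame 8: OPEN (2+4=6). Cumulative: 128
Frame 9: OPEN (1+5=6). Cumulative: 134
Frame 10: OPEN. Sum of all frame-10 rolls (0+6) = 6. Cumulative: 140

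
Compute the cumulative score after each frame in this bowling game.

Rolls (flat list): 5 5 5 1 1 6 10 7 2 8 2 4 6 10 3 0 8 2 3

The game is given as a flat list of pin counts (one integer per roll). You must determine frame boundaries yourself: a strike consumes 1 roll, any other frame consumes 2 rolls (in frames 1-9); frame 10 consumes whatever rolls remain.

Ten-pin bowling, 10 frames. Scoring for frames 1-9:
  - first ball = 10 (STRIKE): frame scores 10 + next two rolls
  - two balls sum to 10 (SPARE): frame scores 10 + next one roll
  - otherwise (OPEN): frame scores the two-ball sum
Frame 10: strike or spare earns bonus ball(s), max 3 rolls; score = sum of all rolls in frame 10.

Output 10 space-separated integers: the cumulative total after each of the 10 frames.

Answer: 15 21 28 47 56 70 90 103 106 119

Derivation:
Frame 1: SPARE (5+5=10). 10 + next roll (5) = 15. Cumulative: 15
Frame 2: OPEN (5+1=6). Cumulative: 21
Frame 3: OPEN (1+6=7). Cumulative: 28
Frame 4: STRIKE. 10 + next two rolls (7+2) = 19. Cumulative: 47
Frame 5: OPEN (7+2=9). Cumulative: 56
Frame 6: SPARE (8+2=10). 10 + next roll (4) = 14. Cumulative: 70
Frame 7: SPARE (4+6=10). 10 + next roll (10) = 20. Cumulative: 90
Frame 8: STRIKE. 10 + next two rolls (3+0) = 13. Cumulative: 103
Frame 9: OPEN (3+0=3). Cumulative: 106
Frame 10: SPARE. Sum of all frame-10 rolls (8+2+3) = 13. Cumulative: 119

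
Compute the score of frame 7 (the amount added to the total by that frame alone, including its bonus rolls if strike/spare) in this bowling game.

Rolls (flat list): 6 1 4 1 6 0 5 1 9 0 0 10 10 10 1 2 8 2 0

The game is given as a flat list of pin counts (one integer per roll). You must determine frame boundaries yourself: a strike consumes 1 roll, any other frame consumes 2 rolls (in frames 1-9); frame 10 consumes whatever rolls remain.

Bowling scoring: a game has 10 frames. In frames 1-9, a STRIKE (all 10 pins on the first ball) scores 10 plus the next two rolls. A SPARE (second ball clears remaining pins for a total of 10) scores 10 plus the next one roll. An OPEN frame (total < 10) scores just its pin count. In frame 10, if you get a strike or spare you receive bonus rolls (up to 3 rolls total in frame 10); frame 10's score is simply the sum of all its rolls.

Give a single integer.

Frame 1: OPEN (6+1=7). Cumulative: 7
Frame 2: OPEN (4+1=5). Cumulative: 12
Frame 3: OPEN (6+0=6). Cumulative: 18
Frame 4: OPEN (5+1=6). Cumulative: 24
Frame 5: OPEN (9+0=9). Cumulative: 33
Frame 6: SPARE (0+10=10). 10 + next roll (10) = 20. Cumulative: 53
Frame 7: STRIKE. 10 + next two rolls (10+1) = 21. Cumulative: 74
Frame 8: STRIKE. 10 + next two rolls (1+2) = 13. Cumulative: 87
Frame 9: OPEN (1+2=3). Cumulative: 90

Answer: 21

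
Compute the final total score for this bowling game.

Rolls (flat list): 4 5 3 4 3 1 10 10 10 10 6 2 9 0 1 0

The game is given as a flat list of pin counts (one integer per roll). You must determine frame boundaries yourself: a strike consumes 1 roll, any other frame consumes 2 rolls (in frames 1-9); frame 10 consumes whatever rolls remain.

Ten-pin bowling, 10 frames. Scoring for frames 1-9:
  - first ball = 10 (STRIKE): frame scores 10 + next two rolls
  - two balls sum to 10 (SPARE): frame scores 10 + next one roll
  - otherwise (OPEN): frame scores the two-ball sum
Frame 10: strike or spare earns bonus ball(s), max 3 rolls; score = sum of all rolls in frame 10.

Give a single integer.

Frame 1: OPEN (4+5=9). Cumulative: 9
Frame 2: OPEN (3+4=7). Cumulative: 16
Frame 3: OPEN (3+1=4). Cumulative: 20
Frame 4: STRIKE. 10 + next two rolls (10+10) = 30. Cumulative: 50
Frame 5: STRIKE. 10 + next two rolls (10+10) = 30. Cumulative: 80
Frame 6: STRIKE. 10 + next two rolls (10+6) = 26. Cumulative: 106
Frame 7: STRIKE. 10 + next two rolls (6+2) = 18. Cumulative: 124
Frame 8: OPEN (6+2=8). Cumulative: 132
Frame 9: OPEN (9+0=9). Cumulative: 141
Frame 10: OPEN. Sum of all frame-10 rolls (1+0) = 1. Cumulative: 142

Answer: 142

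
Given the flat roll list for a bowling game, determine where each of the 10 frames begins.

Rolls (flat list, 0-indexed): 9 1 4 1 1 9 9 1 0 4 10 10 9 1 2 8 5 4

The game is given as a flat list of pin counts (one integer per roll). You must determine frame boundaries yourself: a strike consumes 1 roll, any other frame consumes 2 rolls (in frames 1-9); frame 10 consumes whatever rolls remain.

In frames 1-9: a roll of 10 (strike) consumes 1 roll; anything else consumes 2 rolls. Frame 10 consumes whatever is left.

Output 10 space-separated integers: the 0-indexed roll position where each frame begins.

Frame 1 starts at roll index 0: rolls=9,1 (sum=10), consumes 2 rolls
Frame 2 starts at roll index 2: rolls=4,1 (sum=5), consumes 2 rolls
Frame 3 starts at roll index 4: rolls=1,9 (sum=10), consumes 2 rolls
Frame 4 starts at roll index 6: rolls=9,1 (sum=10), consumes 2 rolls
Frame 5 starts at roll index 8: rolls=0,4 (sum=4), consumes 2 rolls
Frame 6 starts at roll index 10: roll=10 (strike), consumes 1 roll
Frame 7 starts at roll index 11: roll=10 (strike), consumes 1 roll
Frame 8 starts at roll index 12: rolls=9,1 (sum=10), consumes 2 rolls
Frame 9 starts at roll index 14: rolls=2,8 (sum=10), consumes 2 rolls
Frame 10 starts at roll index 16: 2 remaining rolls

Answer: 0 2 4 6 8 10 11 12 14 16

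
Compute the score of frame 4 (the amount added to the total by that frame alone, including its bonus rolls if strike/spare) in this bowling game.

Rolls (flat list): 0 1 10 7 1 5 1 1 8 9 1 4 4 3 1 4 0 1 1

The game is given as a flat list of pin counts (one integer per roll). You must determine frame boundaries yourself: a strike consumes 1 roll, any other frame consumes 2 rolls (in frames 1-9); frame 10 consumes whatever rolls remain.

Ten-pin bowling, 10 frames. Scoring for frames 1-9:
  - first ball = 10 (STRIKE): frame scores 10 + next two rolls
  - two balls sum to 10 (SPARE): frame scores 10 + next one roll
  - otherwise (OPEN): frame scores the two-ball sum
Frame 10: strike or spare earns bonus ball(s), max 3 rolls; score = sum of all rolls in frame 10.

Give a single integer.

Frame 1: OPEN (0+1=1). Cumulative: 1
Frame 2: STRIKE. 10 + next two rolls (7+1) = 18. Cumulative: 19
Frame 3: OPEN (7+1=8). Cumulative: 27
Frame 4: OPEN (5+1=6). Cumulative: 33
Frame 5: OPEN (1+8=9). Cumulative: 42
Frame 6: SPARE (9+1=10). 10 + next roll (4) = 14. Cumulative: 56

Answer: 6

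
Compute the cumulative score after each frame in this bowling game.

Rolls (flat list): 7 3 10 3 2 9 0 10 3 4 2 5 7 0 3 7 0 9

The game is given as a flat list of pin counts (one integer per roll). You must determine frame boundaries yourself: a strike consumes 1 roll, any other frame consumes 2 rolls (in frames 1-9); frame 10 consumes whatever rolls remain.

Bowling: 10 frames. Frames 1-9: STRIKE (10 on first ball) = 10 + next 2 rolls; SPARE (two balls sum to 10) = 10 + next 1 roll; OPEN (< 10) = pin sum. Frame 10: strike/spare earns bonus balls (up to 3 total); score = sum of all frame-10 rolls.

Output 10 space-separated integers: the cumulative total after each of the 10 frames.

Frame 1: SPARE (7+3=10). 10 + next roll (10) = 20. Cumulative: 20
Frame 2: STRIKE. 10 + next two rolls (3+2) = 15. Cumulative: 35
Frame 3: OPEN (3+2=5). Cumulative: 40
Frame 4: OPEN (9+0=9). Cumulative: 49
Frame 5: STRIKE. 10 + next two rolls (3+4) = 17. Cumulative: 66
Frame 6: OPEN (3+4=7). Cumulative: 73
Frame 7: OPEN (2+5=7). Cumulative: 80
Frame 8: OPEN (7+0=7). Cumulative: 87
Frame 9: SPARE (3+7=10). 10 + next roll (0) = 10. Cumulative: 97
Frame 10: OPEN. Sum of all frame-10 rolls (0+9) = 9. Cumulative: 106

Answer: 20 35 40 49 66 73 80 87 97 106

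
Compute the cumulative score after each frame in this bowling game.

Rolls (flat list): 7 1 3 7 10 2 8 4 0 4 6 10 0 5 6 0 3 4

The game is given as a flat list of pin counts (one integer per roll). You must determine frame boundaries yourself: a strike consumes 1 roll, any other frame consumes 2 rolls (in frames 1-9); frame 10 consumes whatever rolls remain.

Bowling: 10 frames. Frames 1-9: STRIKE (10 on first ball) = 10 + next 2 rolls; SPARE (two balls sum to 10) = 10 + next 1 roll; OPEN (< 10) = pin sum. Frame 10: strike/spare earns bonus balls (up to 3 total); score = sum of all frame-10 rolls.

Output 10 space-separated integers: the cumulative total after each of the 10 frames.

Frame 1: OPEN (7+1=8). Cumulative: 8
Frame 2: SPARE (3+7=10). 10 + next roll (10) = 20. Cumulative: 28
Frame 3: STRIKE. 10 + next two rolls (2+8) = 20. Cumulative: 48
Frame 4: SPARE (2+8=10). 10 + next roll (4) = 14. Cumulative: 62
Frame 5: OPEN (4+0=4). Cumulative: 66
Frame 6: SPARE (4+6=10). 10 + next roll (10) = 20. Cumulative: 86
Frame 7: STRIKE. 10 + next two rolls (0+5) = 15. Cumulative: 101
Frame 8: OPEN (0+5=5). Cumulative: 106
Frame 9: OPEN (6+0=6). Cumulative: 112
Frame 10: OPEN. Sum of all frame-10 rolls (3+4) = 7. Cumulative: 119

Answer: 8 28 48 62 66 86 101 106 112 119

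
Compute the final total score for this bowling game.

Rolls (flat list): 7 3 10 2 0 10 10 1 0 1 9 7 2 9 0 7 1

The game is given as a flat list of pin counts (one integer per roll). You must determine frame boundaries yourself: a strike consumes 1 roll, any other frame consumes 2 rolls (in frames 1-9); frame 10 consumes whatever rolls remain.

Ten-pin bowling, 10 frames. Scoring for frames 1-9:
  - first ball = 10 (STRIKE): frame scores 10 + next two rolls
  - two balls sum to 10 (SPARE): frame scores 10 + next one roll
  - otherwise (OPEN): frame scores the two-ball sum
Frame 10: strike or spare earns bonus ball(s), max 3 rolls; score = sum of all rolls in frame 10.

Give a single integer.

Answer: 110

Derivation:
Frame 1: SPARE (7+3=10). 10 + next roll (10) = 20. Cumulative: 20
Frame 2: STRIKE. 10 + next two rolls (2+0) = 12. Cumulative: 32
Frame 3: OPEN (2+0=2). Cumulative: 34
Frame 4: STRIKE. 10 + next two rolls (10+1) = 21. Cumulative: 55
Frame 5: STRIKE. 10 + next two rolls (1+0) = 11. Cumulative: 66
Frame 6: OPEN (1+0=1). Cumulative: 67
Frame 7: SPARE (1+9=10). 10 + next roll (7) = 17. Cumulative: 84
Frame 8: OPEN (7+2=9). Cumulative: 93
Frame 9: OPEN (9+0=9). Cumulative: 102
Frame 10: OPEN. Sum of all frame-10 rolls (7+1) = 8. Cumulative: 110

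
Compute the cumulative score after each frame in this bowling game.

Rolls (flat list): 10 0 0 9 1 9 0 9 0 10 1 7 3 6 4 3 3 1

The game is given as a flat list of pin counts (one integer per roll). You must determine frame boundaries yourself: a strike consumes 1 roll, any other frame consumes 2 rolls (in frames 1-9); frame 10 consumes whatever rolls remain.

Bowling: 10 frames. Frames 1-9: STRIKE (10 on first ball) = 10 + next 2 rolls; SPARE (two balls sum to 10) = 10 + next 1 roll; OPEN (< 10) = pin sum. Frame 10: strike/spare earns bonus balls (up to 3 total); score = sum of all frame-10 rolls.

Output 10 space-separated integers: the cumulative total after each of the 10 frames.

Answer: 10 10 29 38 47 65 73 82 89 93

Derivation:
Frame 1: STRIKE. 10 + next two rolls (0+0) = 10. Cumulative: 10
Frame 2: OPEN (0+0=0). Cumulative: 10
Frame 3: SPARE (9+1=10). 10 + next roll (9) = 19. Cumulative: 29
Frame 4: OPEN (9+0=9). Cumulative: 38
Frame 5: OPEN (9+0=9). Cumulative: 47
Frame 6: STRIKE. 10 + next two rolls (1+7) = 18. Cumulative: 65
Frame 7: OPEN (1+7=8). Cumulative: 73
Frame 8: OPEN (3+6=9). Cumulative: 82
Frame 9: OPEN (4+3=7). Cumulative: 89
Frame 10: OPEN. Sum of all frame-10 rolls (3+1) = 4. Cumulative: 93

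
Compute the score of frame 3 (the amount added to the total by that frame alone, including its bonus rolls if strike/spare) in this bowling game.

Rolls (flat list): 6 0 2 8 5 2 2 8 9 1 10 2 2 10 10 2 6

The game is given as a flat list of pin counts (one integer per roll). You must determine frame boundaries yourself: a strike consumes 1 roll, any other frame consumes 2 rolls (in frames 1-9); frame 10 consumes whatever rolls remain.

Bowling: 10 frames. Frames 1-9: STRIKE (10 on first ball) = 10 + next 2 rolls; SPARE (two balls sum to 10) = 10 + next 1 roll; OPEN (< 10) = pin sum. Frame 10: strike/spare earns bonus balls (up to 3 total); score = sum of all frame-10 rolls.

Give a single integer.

Frame 1: OPEN (6+0=6). Cumulative: 6
Frame 2: SPARE (2+8=10). 10 + next roll (5) = 15. Cumulative: 21
Frame 3: OPEN (5+2=7). Cumulative: 28
Frame 4: SPARE (2+8=10). 10 + next roll (9) = 19. Cumulative: 47
Frame 5: SPARE (9+1=10). 10 + next roll (10) = 20. Cumulative: 67

Answer: 7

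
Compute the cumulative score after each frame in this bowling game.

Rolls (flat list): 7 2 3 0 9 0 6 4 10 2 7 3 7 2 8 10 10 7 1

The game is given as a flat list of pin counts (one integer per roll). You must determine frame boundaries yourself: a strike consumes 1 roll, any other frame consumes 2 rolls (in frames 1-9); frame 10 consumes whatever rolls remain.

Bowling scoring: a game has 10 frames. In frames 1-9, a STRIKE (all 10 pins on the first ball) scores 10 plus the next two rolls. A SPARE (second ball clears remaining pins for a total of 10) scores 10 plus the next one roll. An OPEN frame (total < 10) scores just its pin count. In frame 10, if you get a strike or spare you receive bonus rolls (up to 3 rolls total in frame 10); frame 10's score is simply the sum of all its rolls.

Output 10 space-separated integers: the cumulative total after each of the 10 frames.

Answer: 9 12 21 41 60 69 81 101 128 146

Derivation:
Frame 1: OPEN (7+2=9). Cumulative: 9
Frame 2: OPEN (3+0=3). Cumulative: 12
Frame 3: OPEN (9+0=9). Cumulative: 21
Frame 4: SPARE (6+4=10). 10 + next roll (10) = 20. Cumulative: 41
Frame 5: STRIKE. 10 + next two rolls (2+7) = 19. Cumulative: 60
Frame 6: OPEN (2+7=9). Cumulative: 69
Frame 7: SPARE (3+7=10). 10 + next roll (2) = 12. Cumulative: 81
Frame 8: SPARE (2+8=10). 10 + next roll (10) = 20. Cumulative: 101
Frame 9: STRIKE. 10 + next two rolls (10+7) = 27. Cumulative: 128
Frame 10: STRIKE. Sum of all frame-10 rolls (10+7+1) = 18. Cumulative: 146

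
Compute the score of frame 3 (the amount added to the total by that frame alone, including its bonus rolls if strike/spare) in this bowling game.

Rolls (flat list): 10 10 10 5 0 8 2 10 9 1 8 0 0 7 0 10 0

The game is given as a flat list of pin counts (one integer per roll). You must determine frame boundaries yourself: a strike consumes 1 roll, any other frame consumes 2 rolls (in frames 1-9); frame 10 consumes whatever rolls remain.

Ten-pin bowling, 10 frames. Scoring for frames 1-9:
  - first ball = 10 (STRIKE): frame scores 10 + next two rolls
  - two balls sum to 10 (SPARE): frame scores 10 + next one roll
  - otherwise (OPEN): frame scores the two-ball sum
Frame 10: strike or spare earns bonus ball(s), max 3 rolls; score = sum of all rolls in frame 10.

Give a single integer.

Answer: 15

Derivation:
Frame 1: STRIKE. 10 + next two rolls (10+10) = 30. Cumulative: 30
Frame 2: STRIKE. 10 + next two rolls (10+5) = 25. Cumulative: 55
Frame 3: STRIKE. 10 + next two rolls (5+0) = 15. Cumulative: 70
Frame 4: OPEN (5+0=5). Cumulative: 75
Frame 5: SPARE (8+2=10). 10 + next roll (10) = 20. Cumulative: 95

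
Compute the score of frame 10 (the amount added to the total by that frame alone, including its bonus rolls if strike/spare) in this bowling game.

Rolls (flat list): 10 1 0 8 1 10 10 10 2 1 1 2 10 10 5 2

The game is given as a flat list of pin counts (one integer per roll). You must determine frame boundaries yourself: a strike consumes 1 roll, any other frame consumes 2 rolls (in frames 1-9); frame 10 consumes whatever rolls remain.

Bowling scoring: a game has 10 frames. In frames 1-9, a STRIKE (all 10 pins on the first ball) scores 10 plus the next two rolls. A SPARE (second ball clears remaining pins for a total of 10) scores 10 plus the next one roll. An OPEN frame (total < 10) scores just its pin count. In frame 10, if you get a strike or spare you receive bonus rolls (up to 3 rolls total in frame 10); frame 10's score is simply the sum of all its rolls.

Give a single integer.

Frame 1: STRIKE. 10 + next two rolls (1+0) = 11. Cumulative: 11
Frame 2: OPEN (1+0=1). Cumulative: 12
Frame 3: OPEN (8+1=9). Cumulative: 21
Frame 4: STRIKE. 10 + next two rolls (10+10) = 30. Cumulative: 51
Frame 5: STRIKE. 10 + next two rolls (10+2) = 22. Cumulative: 73
Frame 6: STRIKE. 10 + next two rolls (2+1) = 13. Cumulative: 86
Frame 7: OPEN (2+1=3). Cumulative: 89
Frame 8: OPEN (1+2=3). Cumulative: 92
Frame 9: STRIKE. 10 + next two rolls (10+5) = 25. Cumulative: 117
Frame 10: STRIKE. Sum of all frame-10 rolls (10+5+2) = 17. Cumulative: 134

Answer: 17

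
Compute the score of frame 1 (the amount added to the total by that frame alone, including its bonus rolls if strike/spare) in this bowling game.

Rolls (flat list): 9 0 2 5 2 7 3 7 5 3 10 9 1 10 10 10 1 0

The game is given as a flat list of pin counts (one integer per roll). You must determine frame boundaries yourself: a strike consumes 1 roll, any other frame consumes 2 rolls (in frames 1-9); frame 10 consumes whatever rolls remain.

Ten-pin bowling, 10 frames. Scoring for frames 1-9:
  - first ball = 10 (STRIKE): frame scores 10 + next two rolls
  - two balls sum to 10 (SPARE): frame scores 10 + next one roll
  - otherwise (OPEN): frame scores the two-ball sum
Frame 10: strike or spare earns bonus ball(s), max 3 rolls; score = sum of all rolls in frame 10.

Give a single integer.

Frame 1: OPEN (9+0=9). Cumulative: 9
Frame 2: OPEN (2+5=7). Cumulative: 16
Frame 3: OPEN (2+7=9). Cumulative: 25

Answer: 9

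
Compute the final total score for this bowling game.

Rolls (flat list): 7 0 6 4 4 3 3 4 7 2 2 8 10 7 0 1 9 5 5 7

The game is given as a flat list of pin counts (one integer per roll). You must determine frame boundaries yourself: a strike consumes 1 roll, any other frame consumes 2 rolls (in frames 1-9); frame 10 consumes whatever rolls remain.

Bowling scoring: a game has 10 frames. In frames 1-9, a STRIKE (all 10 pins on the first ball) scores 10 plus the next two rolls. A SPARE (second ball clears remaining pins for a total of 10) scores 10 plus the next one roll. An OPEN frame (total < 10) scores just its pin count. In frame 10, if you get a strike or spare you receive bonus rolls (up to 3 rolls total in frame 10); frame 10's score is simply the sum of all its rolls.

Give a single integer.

Frame 1: OPEN (7+0=7). Cumulative: 7
Frame 2: SPARE (6+4=10). 10 + next roll (4) = 14. Cumulative: 21
Frame 3: OPEN (4+3=7). Cumulative: 28
Frame 4: OPEN (3+4=7). Cumulative: 35
Frame 5: OPEN (7+2=9). Cumulative: 44
Frame 6: SPARE (2+8=10). 10 + next roll (10) = 20. Cumulative: 64
Frame 7: STRIKE. 10 + next two rolls (7+0) = 17. Cumulative: 81
Frame 8: OPEN (7+0=7). Cumulative: 88
Frame 9: SPARE (1+9=10). 10 + next roll (5) = 15. Cumulative: 103
Frame 10: SPARE. Sum of all frame-10 rolls (5+5+7) = 17. Cumulative: 120

Answer: 120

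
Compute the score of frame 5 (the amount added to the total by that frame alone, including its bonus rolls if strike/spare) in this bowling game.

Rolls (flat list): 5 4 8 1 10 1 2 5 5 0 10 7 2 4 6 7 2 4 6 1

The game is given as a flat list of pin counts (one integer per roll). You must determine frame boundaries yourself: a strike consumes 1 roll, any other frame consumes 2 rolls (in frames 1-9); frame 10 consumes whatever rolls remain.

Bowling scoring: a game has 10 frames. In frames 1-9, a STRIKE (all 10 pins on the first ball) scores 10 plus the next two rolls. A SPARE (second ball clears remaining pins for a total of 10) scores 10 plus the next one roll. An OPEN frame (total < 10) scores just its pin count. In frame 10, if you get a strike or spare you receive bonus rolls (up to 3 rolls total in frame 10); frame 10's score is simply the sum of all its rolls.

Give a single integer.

Frame 1: OPEN (5+4=9). Cumulative: 9
Frame 2: OPEN (8+1=9). Cumulative: 18
Frame 3: STRIKE. 10 + next two rolls (1+2) = 13. Cumulative: 31
Frame 4: OPEN (1+2=3). Cumulative: 34
Frame 5: SPARE (5+5=10). 10 + next roll (0) = 10. Cumulative: 44
Frame 6: SPARE (0+10=10). 10 + next roll (7) = 17. Cumulative: 61
Frame 7: OPEN (7+2=9). Cumulative: 70

Answer: 10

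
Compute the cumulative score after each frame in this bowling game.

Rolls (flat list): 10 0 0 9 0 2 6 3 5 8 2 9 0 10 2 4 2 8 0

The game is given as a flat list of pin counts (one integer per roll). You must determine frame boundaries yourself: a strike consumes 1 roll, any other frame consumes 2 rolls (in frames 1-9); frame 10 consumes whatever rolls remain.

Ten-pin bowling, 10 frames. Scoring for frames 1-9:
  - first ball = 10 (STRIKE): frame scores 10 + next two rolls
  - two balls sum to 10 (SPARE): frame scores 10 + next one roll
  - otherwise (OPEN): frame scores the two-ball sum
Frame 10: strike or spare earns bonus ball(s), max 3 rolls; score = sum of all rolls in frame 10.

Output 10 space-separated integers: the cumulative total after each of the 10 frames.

Answer: 10 10 19 27 35 54 63 79 85 95

Derivation:
Frame 1: STRIKE. 10 + next two rolls (0+0) = 10. Cumulative: 10
Frame 2: OPEN (0+0=0). Cumulative: 10
Frame 3: OPEN (9+0=9). Cumulative: 19
Frame 4: OPEN (2+6=8). Cumulative: 27
Frame 5: OPEN (3+5=8). Cumulative: 35
Frame 6: SPARE (8+2=10). 10 + next roll (9) = 19. Cumulative: 54
Frame 7: OPEN (9+0=9). Cumulative: 63
Frame 8: STRIKE. 10 + next two rolls (2+4) = 16. Cumulative: 79
Frame 9: OPEN (2+4=6). Cumulative: 85
Frame 10: SPARE. Sum of all frame-10 rolls (2+8+0) = 10. Cumulative: 95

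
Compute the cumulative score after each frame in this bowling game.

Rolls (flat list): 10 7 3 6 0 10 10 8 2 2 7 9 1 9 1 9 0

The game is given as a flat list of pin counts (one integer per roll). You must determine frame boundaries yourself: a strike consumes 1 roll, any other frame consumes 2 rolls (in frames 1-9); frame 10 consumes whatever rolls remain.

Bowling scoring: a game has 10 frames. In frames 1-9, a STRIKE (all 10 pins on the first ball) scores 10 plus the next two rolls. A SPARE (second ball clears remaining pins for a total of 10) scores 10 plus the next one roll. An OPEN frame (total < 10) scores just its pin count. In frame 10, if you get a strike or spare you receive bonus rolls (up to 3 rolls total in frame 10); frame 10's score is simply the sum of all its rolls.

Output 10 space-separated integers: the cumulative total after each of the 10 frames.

Answer: 20 36 42 70 90 102 111 130 149 158

Derivation:
Frame 1: STRIKE. 10 + next two rolls (7+3) = 20. Cumulative: 20
Frame 2: SPARE (7+3=10). 10 + next roll (6) = 16. Cumulative: 36
Frame 3: OPEN (6+0=6). Cumulative: 42
Frame 4: STRIKE. 10 + next two rolls (10+8) = 28. Cumulative: 70
Frame 5: STRIKE. 10 + next two rolls (8+2) = 20. Cumulative: 90
Frame 6: SPARE (8+2=10). 10 + next roll (2) = 12. Cumulative: 102
Frame 7: OPEN (2+7=9). Cumulative: 111
Frame 8: SPARE (9+1=10). 10 + next roll (9) = 19. Cumulative: 130
Frame 9: SPARE (9+1=10). 10 + next roll (9) = 19. Cumulative: 149
Frame 10: OPEN. Sum of all frame-10 rolls (9+0) = 9. Cumulative: 158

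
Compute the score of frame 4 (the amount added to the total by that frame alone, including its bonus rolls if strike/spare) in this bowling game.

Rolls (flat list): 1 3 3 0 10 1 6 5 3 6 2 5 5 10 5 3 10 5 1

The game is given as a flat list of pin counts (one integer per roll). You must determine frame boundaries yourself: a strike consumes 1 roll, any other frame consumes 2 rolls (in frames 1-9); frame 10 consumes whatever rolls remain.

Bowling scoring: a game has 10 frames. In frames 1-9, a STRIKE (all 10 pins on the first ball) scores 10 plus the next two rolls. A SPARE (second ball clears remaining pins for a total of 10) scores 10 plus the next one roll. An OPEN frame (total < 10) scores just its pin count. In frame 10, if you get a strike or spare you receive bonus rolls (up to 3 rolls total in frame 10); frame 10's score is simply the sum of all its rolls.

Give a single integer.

Answer: 7

Derivation:
Frame 1: OPEN (1+3=4). Cumulative: 4
Frame 2: OPEN (3+0=3). Cumulative: 7
Frame 3: STRIKE. 10 + next two rolls (1+6) = 17. Cumulative: 24
Frame 4: OPEN (1+6=7). Cumulative: 31
Frame 5: OPEN (5+3=8). Cumulative: 39
Frame 6: OPEN (6+2=8). Cumulative: 47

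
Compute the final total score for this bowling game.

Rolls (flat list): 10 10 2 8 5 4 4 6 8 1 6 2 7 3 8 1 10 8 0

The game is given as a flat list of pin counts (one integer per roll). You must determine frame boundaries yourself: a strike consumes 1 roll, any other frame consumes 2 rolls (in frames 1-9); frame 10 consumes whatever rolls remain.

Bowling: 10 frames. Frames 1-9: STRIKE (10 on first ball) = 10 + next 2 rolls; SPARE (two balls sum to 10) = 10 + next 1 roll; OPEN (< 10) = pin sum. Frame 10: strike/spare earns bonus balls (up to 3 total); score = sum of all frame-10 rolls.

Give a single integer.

Frame 1: STRIKE. 10 + next two rolls (10+2) = 22. Cumulative: 22
Frame 2: STRIKE. 10 + next two rolls (2+8) = 20. Cumulative: 42
Frame 3: SPARE (2+8=10). 10 + next roll (5) = 15. Cumulative: 57
Frame 4: OPEN (5+4=9). Cumulative: 66
Frame 5: SPARE (4+6=10). 10 + next roll (8) = 18. Cumulative: 84
Frame 6: OPEN (8+1=9). Cumulative: 93
Frame 7: OPEN (6+2=8). Cumulative: 101
Frame 8: SPARE (7+3=10). 10 + next roll (8) = 18. Cumulative: 119
Frame 9: OPEN (8+1=9). Cumulative: 128
Frame 10: STRIKE. Sum of all frame-10 rolls (10+8+0) = 18. Cumulative: 146

Answer: 146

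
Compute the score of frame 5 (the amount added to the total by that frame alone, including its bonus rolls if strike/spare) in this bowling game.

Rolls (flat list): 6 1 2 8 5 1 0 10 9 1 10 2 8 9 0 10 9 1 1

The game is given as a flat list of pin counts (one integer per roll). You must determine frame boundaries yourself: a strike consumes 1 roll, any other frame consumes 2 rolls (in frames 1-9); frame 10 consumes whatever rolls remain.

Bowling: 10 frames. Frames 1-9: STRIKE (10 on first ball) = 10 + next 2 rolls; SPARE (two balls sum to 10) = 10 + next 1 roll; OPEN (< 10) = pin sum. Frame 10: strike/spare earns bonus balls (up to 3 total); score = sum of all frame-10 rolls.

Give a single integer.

Answer: 20

Derivation:
Frame 1: OPEN (6+1=7). Cumulative: 7
Frame 2: SPARE (2+8=10). 10 + next roll (5) = 15. Cumulative: 22
Frame 3: OPEN (5+1=6). Cumulative: 28
Frame 4: SPARE (0+10=10). 10 + next roll (9) = 19. Cumulative: 47
Frame 5: SPARE (9+1=10). 10 + next roll (10) = 20. Cumulative: 67
Frame 6: STRIKE. 10 + next two rolls (2+8) = 20. Cumulative: 87
Frame 7: SPARE (2+8=10). 10 + next roll (9) = 19. Cumulative: 106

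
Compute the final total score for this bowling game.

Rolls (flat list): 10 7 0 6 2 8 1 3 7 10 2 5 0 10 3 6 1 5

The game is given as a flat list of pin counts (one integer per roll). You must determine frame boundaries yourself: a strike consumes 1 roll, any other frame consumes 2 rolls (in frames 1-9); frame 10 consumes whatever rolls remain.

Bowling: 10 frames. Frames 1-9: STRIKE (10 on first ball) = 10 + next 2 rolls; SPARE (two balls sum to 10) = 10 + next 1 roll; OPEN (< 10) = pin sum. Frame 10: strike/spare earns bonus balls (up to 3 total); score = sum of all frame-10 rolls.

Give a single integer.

Frame 1: STRIKE. 10 + next two rolls (7+0) = 17. Cumulative: 17
Frame 2: OPEN (7+0=7). Cumulative: 24
Frame 3: OPEN (6+2=8). Cumulative: 32
Frame 4: OPEN (8+1=9). Cumulative: 41
Frame 5: SPARE (3+7=10). 10 + next roll (10) = 20. Cumulative: 61
Frame 6: STRIKE. 10 + next two rolls (2+5) = 17. Cumulative: 78
Frame 7: OPEN (2+5=7). Cumulative: 85
Frame 8: SPARE (0+10=10). 10 + next roll (3) = 13. Cumulative: 98
Frame 9: OPEN (3+6=9). Cumulative: 107
Frame 10: OPEN. Sum of all frame-10 rolls (1+5) = 6. Cumulative: 113

Answer: 113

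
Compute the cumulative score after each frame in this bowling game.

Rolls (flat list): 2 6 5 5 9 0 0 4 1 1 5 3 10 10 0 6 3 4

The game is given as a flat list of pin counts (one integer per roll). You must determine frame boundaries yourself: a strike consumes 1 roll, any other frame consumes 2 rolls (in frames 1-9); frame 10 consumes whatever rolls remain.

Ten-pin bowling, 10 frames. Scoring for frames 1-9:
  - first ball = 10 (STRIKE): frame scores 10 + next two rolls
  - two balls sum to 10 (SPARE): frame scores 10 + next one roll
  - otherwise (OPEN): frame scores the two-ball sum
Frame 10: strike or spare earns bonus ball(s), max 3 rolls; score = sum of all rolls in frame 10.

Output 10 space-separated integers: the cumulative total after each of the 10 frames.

Answer: 8 27 36 40 42 50 70 86 92 99

Derivation:
Frame 1: OPEN (2+6=8). Cumulative: 8
Frame 2: SPARE (5+5=10). 10 + next roll (9) = 19. Cumulative: 27
Frame 3: OPEN (9+0=9). Cumulative: 36
Frame 4: OPEN (0+4=4). Cumulative: 40
Frame 5: OPEN (1+1=2). Cumulative: 42
Frame 6: OPEN (5+3=8). Cumulative: 50
Frame 7: STRIKE. 10 + next two rolls (10+0) = 20. Cumulative: 70
Frame 8: STRIKE. 10 + next two rolls (0+6) = 16. Cumulative: 86
Frame 9: OPEN (0+6=6). Cumulative: 92
Frame 10: OPEN. Sum of all frame-10 rolls (3+4) = 7. Cumulative: 99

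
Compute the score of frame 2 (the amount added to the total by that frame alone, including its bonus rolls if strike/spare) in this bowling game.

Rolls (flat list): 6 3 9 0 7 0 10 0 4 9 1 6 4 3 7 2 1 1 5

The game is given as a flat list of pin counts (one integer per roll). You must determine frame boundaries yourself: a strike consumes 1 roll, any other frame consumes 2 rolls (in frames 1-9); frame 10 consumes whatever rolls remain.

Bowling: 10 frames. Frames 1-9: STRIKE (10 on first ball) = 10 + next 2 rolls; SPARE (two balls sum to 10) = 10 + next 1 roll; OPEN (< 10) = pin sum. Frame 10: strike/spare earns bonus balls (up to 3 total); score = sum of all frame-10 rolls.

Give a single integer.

Answer: 9

Derivation:
Frame 1: OPEN (6+3=9). Cumulative: 9
Frame 2: OPEN (9+0=9). Cumulative: 18
Frame 3: OPEN (7+0=7). Cumulative: 25
Frame 4: STRIKE. 10 + next two rolls (0+4) = 14. Cumulative: 39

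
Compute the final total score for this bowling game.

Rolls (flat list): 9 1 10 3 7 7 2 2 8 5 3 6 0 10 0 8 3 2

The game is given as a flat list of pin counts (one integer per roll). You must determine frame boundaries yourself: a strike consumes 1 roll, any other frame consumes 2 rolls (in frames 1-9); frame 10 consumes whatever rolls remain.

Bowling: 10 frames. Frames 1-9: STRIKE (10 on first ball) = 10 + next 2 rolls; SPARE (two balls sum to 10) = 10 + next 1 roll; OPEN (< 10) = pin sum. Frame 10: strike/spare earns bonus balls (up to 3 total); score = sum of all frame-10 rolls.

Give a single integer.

Frame 1: SPARE (9+1=10). 10 + next roll (10) = 20. Cumulative: 20
Frame 2: STRIKE. 10 + next two rolls (3+7) = 20. Cumulative: 40
Frame 3: SPARE (3+7=10). 10 + next roll (7) = 17. Cumulative: 57
Frame 4: OPEN (7+2=9). Cumulative: 66
Frame 5: SPARE (2+8=10). 10 + next roll (5) = 15. Cumulative: 81
Frame 6: OPEN (5+3=8). Cumulative: 89
Frame 7: OPEN (6+0=6). Cumulative: 95
Frame 8: STRIKE. 10 + next two rolls (0+8) = 18. Cumulative: 113
Frame 9: OPEN (0+8=8). Cumulative: 121
Frame 10: OPEN. Sum of all frame-10 rolls (3+2) = 5. Cumulative: 126

Answer: 126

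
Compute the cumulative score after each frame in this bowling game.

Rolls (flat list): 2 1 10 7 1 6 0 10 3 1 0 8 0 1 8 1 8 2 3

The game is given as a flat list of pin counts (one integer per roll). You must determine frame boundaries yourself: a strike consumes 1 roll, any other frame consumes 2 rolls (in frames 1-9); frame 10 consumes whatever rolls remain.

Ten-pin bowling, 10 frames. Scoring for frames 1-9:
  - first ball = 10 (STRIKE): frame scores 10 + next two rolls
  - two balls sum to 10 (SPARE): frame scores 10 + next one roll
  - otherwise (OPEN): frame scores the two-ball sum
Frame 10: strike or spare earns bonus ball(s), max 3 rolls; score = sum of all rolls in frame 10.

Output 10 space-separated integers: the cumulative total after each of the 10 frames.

Answer: 3 21 29 35 49 53 61 62 71 84

Derivation:
Frame 1: OPEN (2+1=3). Cumulative: 3
Frame 2: STRIKE. 10 + next two rolls (7+1) = 18. Cumulative: 21
Frame 3: OPEN (7+1=8). Cumulative: 29
Frame 4: OPEN (6+0=6). Cumulative: 35
Frame 5: STRIKE. 10 + next two rolls (3+1) = 14. Cumulative: 49
Frame 6: OPEN (3+1=4). Cumulative: 53
Frame 7: OPEN (0+8=8). Cumulative: 61
Frame 8: OPEN (0+1=1). Cumulative: 62
Frame 9: OPEN (8+1=9). Cumulative: 71
Frame 10: SPARE. Sum of all frame-10 rolls (8+2+3) = 13. Cumulative: 84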